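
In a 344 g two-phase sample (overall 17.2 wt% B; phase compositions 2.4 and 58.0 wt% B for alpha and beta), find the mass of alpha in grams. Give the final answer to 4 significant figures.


f_alpha = (C_beta - C0) / (C_beta - C_alpha)
f_alpha = (58.0 - 17.2) / (58.0 - 2.4) = 0.733813
m_alpha = f_alpha * m_total = 0.733813 * 344 = 252.4 g


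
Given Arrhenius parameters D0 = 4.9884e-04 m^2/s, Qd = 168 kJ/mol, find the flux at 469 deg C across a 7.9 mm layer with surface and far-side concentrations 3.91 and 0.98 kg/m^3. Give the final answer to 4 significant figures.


Step 1: D = D0 * exp(-Qd/(R*T))
T = 469 + 273.15 = 742.15 K
D = 4.9884e-04 * exp(-168e3 / (8.314 * 742.15)) = 7.46816e-16 m^2/s
Step 2: J = D * (C1 - C2) / dx
J = 7.46816e-16 * (3.91 - 0.98) / 7.9e-03
J = 2.77e-13 kg/(m^2*s)


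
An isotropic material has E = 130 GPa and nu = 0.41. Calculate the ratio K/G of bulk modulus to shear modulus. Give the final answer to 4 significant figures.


G = E / (2*(1+nu))
G = 130 / (2*(1+0.41)) = 46.0993 GPa
K = E / (3*(1-2*nu))
K = 130 / (3*(1-2*0.41)) = 240.741 GPa
K/G = 240.741 / 46.0993 = 5.222


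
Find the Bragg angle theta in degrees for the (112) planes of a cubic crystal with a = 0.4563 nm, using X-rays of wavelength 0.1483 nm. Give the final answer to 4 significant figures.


d = a / sqrt(h^2+k^2+l^2)
d = 0.4563 / sqrt(6) = 0.186284 nm
lambda = 2*d*sin(theta)  =>  sin(theta) = lambda / (2*d)
sin(theta) = 0.1483 / (2 * 0.186284) = 0.398049
theta = 23.46 deg


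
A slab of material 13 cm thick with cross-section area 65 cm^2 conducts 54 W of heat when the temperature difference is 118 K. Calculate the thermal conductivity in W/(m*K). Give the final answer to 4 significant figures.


k = Q*L / (A*dT)
L = 0.13 m, A = 6.5e-03 m^2
k = 54 * 0.13 / (6.5e-03 * 118)
k = 9.153 W/(m*K)


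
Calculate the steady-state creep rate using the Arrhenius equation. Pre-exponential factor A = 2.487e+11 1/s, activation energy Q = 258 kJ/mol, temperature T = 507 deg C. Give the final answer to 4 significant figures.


rate = A * exp(-Q / (R*T))
T = 507 + 273.15 = 780.15 K
rate = 2.487e+11 * exp(-258e3 / (8.314 * 780.15))
rate = 1.321e-06 1/s


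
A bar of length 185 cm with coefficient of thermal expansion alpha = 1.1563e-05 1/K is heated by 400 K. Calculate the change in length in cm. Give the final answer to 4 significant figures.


dL = L0 * alpha * dT
dL = 185 * 1.1563e-05 * 400
dL = 0.8557 cm


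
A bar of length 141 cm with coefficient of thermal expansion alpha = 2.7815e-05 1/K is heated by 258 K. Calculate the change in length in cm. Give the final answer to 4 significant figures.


dL = L0 * alpha * dT
dL = 141 * 2.7815e-05 * 258
dL = 1.012 cm


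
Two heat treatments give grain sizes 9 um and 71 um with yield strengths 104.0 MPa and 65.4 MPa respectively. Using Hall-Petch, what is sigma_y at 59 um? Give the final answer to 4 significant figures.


sigma_y = sigma0 + k / sqrt(d)
1/sqrt(d1) = 1/sqrt(9e-06) = 333.333;  1/sqrt(d2) = 118.678
k = (sigma1 - sigma2) / (1/sqrt(d1) - 1/sqrt(d2)) = (104.0 - 65.4) / (333.333 - 118.678) = 0.179823 MPa*m^0.5
sigma0 = sigma1 - k/sqrt(d1) = 104.0 - 0.179823*333.333 = 44.0589 MPa
sigma_y(d3) = 44.0589 + 0.179823 / sqrt(5.9e-05) = 67.47 MPa


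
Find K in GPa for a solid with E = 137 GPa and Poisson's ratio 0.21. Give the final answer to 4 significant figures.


K = E / (3*(1-2*nu))
K = 137 / (3*(1-2*0.21))
K = 78.74 GPa


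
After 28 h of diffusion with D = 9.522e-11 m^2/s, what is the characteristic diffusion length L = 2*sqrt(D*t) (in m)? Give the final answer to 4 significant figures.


t = 28 hr = 100800 s
Diffusion length = 2*sqrt(D*t)
= 2*sqrt(9.522e-11 * 100800)
= 6.196e-03 m


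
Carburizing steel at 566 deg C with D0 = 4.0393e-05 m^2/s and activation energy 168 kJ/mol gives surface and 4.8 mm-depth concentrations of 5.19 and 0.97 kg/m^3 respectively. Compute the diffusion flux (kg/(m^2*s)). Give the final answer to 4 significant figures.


Step 1: D = D0 * exp(-Qd/(R*T))
T = 566 + 273.15 = 839.15 K
D = 4.0393e-05 * exp(-168e3 / (8.314 * 839.15)) = 1.4074e-15 m^2/s
Step 2: J = D * (C1 - C2) / dx
J = 1.4074e-15 * (5.19 - 0.97) / 4.8e-03
J = 1.237e-12 kg/(m^2*s)


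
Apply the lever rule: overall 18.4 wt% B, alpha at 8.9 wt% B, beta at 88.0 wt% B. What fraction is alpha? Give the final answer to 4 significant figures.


f_alpha = (C_beta - C0) / (C_beta - C_alpha)
f_alpha = (88.0 - 18.4) / (88.0 - 8.9)
f_alpha = 0.8799


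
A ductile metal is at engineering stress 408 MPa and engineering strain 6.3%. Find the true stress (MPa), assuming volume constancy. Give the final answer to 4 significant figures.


sigma_true = sigma_eng * (1 + epsilon_eng)
sigma_true = 408 * (1 + 0.063)
sigma_true = 433.7 MPa


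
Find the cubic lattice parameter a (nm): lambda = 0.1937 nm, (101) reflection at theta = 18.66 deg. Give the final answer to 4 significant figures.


d = lambda / (2*sin(theta))
d = 0.1937 / (2*sin(18.66 deg))
d = 0.302702 nm
a = d * sqrt(h^2+k^2+l^2) = 0.302702 * sqrt(2)
a = 0.4281 nm


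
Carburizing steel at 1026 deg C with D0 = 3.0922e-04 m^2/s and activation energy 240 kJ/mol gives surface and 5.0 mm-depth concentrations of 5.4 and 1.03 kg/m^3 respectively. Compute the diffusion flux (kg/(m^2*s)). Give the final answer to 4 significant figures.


Step 1: D = D0 * exp(-Qd/(R*T))
T = 1026 + 273.15 = 1299.15 K
D = 3.0922e-04 * exp(-240e3 / (8.314 * 1299.15)) = 6.92296e-14 m^2/s
Step 2: J = D * (C1 - C2) / dx
J = 6.92296e-14 * (5.4 - 1.03) / 5e-03
J = 6.051e-11 kg/(m^2*s)


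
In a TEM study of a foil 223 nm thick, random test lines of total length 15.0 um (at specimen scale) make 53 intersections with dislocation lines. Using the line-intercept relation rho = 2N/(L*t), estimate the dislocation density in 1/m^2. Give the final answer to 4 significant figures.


rho = 2N / (L * t)
L = 15.0 um = 1.5e-05 m, t = 223 nm = 2.23e-07 m
rho = 2 * 53 / (1.5e-05 * 2.23e-07)
rho = 3.169e+13 1/m^2


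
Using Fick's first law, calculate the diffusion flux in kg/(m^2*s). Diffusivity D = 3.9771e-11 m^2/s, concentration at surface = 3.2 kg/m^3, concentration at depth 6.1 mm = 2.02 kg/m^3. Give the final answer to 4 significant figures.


J = -D * (dC/dx) = D * (C1 - C2) / dx
J = 3.9771e-11 * (3.2 - 2.02) / 6.1e-03
J = 7.693e-09 kg/(m^2*s)


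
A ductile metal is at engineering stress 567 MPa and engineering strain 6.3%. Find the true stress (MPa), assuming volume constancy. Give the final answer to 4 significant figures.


sigma_true = sigma_eng * (1 + epsilon_eng)
sigma_true = 567 * (1 + 0.063)
sigma_true = 602.7 MPa


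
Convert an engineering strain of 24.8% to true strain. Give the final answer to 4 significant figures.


epsilon_true = ln(1 + epsilon_eng)
epsilon_true = ln(1 + 0.248)
epsilon_true = 0.2215


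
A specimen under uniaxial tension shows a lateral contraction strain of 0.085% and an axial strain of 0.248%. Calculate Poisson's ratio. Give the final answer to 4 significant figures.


nu = -epsilon_lat / epsilon_axial
Lateral strain is contraction (negative), so using magnitudes:
nu = 0.085 / 0.248
nu = 0.3427


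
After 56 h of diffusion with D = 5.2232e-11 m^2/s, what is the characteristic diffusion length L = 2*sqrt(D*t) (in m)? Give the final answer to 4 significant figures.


t = 56 hr = 201600 s
Diffusion length = 2*sqrt(D*t)
= 2*sqrt(5.2232e-11 * 201600)
= 6.49e-03 m


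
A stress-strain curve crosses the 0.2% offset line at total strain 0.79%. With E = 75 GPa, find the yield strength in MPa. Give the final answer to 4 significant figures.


Offset strain = 0.002
Elastic strain at yield = total_strain - offset = 7.9e-03 - 0.002 = 5.9e-03
sigma_y = E * elastic_strain = 75000 * 5.9e-03
sigma_y = 442.5 MPa


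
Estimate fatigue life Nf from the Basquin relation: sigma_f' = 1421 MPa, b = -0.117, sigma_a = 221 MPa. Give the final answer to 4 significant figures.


sigma_a = sigma_f' * (2*Nf)^b
2*Nf = (sigma_a / sigma_f')^(1/b)
2*Nf = (221 / 1421)^(1/-0.117)
2*Nf = 8.08552e+06
Nf = 4.043e+06 cycles


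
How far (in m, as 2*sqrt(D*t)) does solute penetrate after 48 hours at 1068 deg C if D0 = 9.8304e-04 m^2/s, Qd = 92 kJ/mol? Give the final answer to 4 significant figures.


Step 1: D = D0 * exp(-Qd/(R*T))
T = 1341.15 K
D = 9.8304e-04 * exp(-92e3 / (8.314 * 1341.15)) = 2.56601e-07 m^2/s
Step 2: L = 2*sqrt(D*t)
t = 48 h = 172800 s
L = 2*sqrt(2.56601e-07 * 172800) = 0.4211 m


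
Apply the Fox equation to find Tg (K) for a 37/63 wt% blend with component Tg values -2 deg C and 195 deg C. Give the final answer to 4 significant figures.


1/Tg = w1/Tg1 + w2/Tg2 (in Kelvin)
Tg1 = 271.15 K, Tg2 = 468.15 K
1/Tg = 0.37/271.15 + 0.63/468.15
Tg = 369 K


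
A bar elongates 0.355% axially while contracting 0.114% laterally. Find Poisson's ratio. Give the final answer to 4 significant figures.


nu = -epsilon_lat / epsilon_axial
Lateral strain is contraction (negative), so using magnitudes:
nu = 0.114 / 0.355
nu = 0.3211


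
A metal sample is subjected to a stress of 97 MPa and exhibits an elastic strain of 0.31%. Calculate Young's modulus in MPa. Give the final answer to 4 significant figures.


E = sigma / epsilon
epsilon = 0.31% = 3.1e-03
E = 97 / 3.1e-03
E = 31290 MPa


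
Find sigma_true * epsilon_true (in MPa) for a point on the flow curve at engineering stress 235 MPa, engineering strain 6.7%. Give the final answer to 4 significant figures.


sigma_true = sigma_eng * (1 + epsilon_eng)
sigma_true = 235 * (1 + 0.067) = 250.745 MPa
epsilon_true = ln(1 + epsilon_eng)
epsilon_true = ln(1 + 0.067) = 0.064851
sigma_true * epsilon_true = 250.745 * 0.064851 = 16.26 MPa


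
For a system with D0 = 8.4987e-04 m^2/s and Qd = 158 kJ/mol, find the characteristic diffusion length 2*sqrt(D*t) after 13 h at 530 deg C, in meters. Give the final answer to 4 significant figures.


Step 1: D = D0 * exp(-Qd/(R*T))
T = 803.15 K
D = 8.4987e-04 * exp(-158e3 / (8.314 * 803.15)) = 4.49885e-14 m^2/s
Step 2: L = 2*sqrt(D*t)
t = 13 h = 46800 s
L = 2*sqrt(4.49885e-14 * 46800) = 9.177e-05 m


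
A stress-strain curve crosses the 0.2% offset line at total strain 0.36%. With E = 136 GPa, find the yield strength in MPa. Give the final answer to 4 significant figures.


Offset strain = 0.002
Elastic strain at yield = total_strain - offset = 3.6e-03 - 0.002 = 1.6e-03
sigma_y = E * elastic_strain = 136000 * 1.6e-03
sigma_y = 217.6 MPa


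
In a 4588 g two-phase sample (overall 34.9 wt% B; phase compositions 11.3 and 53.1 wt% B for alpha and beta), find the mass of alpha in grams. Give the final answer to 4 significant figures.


f_alpha = (C_beta - C0) / (C_beta - C_alpha)
f_alpha = (53.1 - 34.9) / (53.1 - 11.3) = 0.435407
m_alpha = f_alpha * m_total = 0.435407 * 4588 = 1998 g


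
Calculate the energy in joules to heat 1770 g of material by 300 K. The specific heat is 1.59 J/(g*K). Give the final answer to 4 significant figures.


Q = m * cp * dT
Q = 1770 * 1.59 * 300
Q = 844300 J


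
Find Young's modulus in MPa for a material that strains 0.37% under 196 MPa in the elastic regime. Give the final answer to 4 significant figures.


E = sigma / epsilon
epsilon = 0.37% = 3.7e-03
E = 196 / 3.7e-03
E = 52970 MPa


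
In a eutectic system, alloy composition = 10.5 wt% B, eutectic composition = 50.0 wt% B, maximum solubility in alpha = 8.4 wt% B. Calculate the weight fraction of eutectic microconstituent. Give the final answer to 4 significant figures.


f_primary = (C_e - C0) / (C_e - C_alpha_max)
f_primary = (50.0 - 10.5) / (50.0 - 8.4)
f_primary = 0.949519
f_eutectic = 1 - 0.949519 = 0.05048


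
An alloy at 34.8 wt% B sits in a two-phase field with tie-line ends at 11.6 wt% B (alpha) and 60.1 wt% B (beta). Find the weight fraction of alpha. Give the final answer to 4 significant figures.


f_alpha = (C_beta - C0) / (C_beta - C_alpha)
f_alpha = (60.1 - 34.8) / (60.1 - 11.6)
f_alpha = 0.5216


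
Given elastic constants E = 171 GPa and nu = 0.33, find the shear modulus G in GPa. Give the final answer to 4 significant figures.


G = E / (2*(1+nu))
G = 171 / (2*(1+0.33))
G = 64.29 GPa


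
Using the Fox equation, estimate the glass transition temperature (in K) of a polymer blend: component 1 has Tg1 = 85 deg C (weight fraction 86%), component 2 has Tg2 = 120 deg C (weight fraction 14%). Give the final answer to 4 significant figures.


1/Tg = w1/Tg1 + w2/Tg2 (in Kelvin)
Tg1 = 358.15 K, Tg2 = 393.15 K
1/Tg = 0.86/358.15 + 0.14/393.15
Tg = 362.7 K


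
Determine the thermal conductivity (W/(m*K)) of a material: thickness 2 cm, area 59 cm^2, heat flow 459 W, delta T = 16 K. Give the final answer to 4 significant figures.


k = Q*L / (A*dT)
L = 0.02 m, A = 5.9e-03 m^2
k = 459 * 0.02 / (5.9e-03 * 16)
k = 97.25 W/(m*K)


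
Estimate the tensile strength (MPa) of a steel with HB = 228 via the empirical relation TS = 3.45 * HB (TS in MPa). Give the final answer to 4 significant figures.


TS (MPa) = 3.45 * HB
TS = 3.45 * 228
TS = 786.6 MPa


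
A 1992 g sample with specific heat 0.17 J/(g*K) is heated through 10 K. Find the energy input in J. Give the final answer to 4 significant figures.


Q = m * cp * dT
Q = 1992 * 0.17 * 10
Q = 3386 J


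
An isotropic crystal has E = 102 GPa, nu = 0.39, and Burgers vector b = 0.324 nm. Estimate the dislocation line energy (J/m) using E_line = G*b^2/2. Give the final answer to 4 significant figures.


Step 1: G = E / (2*(1+nu))
G = 102 / (2*(1+0.39)) = 36.6906 GPa = 3.66906e+10 Pa
Step 2: E_line = G*b^2/2
b = 0.324 nm = 3.24e-10 m
E_line = 0.5 * 3.66906e+10 * (3.24e-10)^2 = 1.926e-09 J/m


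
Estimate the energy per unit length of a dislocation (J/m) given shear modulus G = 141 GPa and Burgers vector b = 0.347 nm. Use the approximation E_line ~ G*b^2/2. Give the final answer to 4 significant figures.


E = G*b^2/2
b = 0.347 nm = 3.47e-10 m
G = 141 GPa = 1.41e+11 Pa
E = 0.5 * 1.41e+11 * (3.47e-10)^2
E = 8.489e-09 J/m


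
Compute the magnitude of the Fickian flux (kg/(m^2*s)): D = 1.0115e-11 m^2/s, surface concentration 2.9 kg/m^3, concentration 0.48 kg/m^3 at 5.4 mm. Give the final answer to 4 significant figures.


J = -D * (dC/dx) = D * (C1 - C2) / dx
J = 1.0115e-11 * (2.9 - 0.48) / 5.4e-03
J = 4.533e-09 kg/(m^2*s)


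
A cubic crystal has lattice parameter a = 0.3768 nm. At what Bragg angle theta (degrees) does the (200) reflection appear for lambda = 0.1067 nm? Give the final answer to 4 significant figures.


d = a / sqrt(h^2+k^2+l^2)
d = 0.3768 / sqrt(4) = 0.1884 nm
lambda = 2*d*sin(theta)  =>  sin(theta) = lambda / (2*d)
sin(theta) = 0.1067 / (2 * 0.1884) = 0.283174
theta = 16.45 deg


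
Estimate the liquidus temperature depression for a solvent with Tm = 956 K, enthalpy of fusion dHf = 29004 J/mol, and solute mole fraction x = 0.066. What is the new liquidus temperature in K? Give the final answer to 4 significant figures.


dT = R*Tm^2*x / dHf
dT = 8.314 * 956^2 * 0.066 / 29004
dT = 17.2907 K
T_new = 956 - 17.2907 = 938.7 K


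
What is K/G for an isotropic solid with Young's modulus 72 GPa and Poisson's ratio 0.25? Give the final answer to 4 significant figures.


G = E / (2*(1+nu))
G = 72 / (2*(1+0.25)) = 28.8 GPa
K = E / (3*(1-2*nu))
K = 72 / (3*(1-2*0.25)) = 48 GPa
K/G = 48 / 28.8 = 1.667


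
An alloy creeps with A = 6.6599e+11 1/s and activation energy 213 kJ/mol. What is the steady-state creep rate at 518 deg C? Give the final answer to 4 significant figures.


rate = A * exp(-Q / (R*T))
T = 518 + 273.15 = 791.15 K
rate = 6.6599e+11 * exp(-213e3 / (8.314 * 791.15))
rate = 5.753e-03 1/s


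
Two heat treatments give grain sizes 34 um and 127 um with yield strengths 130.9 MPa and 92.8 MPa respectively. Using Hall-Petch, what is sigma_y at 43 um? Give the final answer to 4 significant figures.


sigma_y = sigma0 + k / sqrt(d)
1/sqrt(d1) = 1/sqrt(3.4e-05) = 171.499;  1/sqrt(d2) = 88.7357
k = (sigma1 - sigma2) / (1/sqrt(d1) - 1/sqrt(d2)) = (130.9 - 92.8) / (171.499 - 88.7357) = 0.460351 MPa*m^0.5
sigma0 = sigma1 - k/sqrt(d1) = 130.9 - 0.460351*171.499 = 51.9505 MPa
sigma_y(d3) = 51.9505 + 0.460351 / sqrt(4.3e-05) = 122.2 MPa


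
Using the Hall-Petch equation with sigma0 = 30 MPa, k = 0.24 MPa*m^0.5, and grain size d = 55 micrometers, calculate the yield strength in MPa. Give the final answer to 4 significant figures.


sigma_y = sigma0 + k / sqrt(d)
d = 55 um = 5.5e-05 m
sigma_y = 30 + 0.24 / sqrt(5.5e-05)
sigma_y = 62.36 MPa


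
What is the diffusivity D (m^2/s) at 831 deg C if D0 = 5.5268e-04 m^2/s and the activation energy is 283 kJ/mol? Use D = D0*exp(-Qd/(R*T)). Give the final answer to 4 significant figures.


D = D0 * exp(-Qd / (R*T))
T = 1104.15 K
D = 5.5268e-04 * exp(-283e3 / (8.314 * 1104.15))
D = 2.259e-17 m^2/s


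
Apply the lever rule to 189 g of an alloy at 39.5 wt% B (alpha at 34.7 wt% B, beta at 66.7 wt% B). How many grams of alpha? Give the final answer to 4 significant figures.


f_alpha = (C_beta - C0) / (C_beta - C_alpha)
f_alpha = (66.7 - 39.5) / (66.7 - 34.7) = 0.85
m_alpha = f_alpha * m_total = 0.85 * 189 = 160.7 g


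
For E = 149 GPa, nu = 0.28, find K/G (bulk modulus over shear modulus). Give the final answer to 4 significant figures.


G = E / (2*(1+nu))
G = 149 / (2*(1+0.28)) = 58.2031 GPa
K = E / (3*(1-2*nu))
K = 149 / (3*(1-2*0.28)) = 112.879 GPa
K/G = 112.879 / 58.2031 = 1.939


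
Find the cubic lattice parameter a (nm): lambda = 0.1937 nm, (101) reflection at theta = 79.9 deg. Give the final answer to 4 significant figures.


d = lambda / (2*sin(theta))
d = 0.1937 / (2*sin(79.9 deg))
d = 0.0983745 nm
a = d * sqrt(h^2+k^2+l^2) = 0.0983745 * sqrt(2)
a = 0.1391 nm


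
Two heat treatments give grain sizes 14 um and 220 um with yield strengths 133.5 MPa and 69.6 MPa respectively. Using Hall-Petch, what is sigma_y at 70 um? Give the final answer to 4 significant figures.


sigma_y = sigma0 + k / sqrt(d)
1/sqrt(d1) = 1/sqrt(1.4e-05) = 267.261;  1/sqrt(d2) = 67.42
k = (sigma1 - sigma2) / (1/sqrt(d1) - 1/sqrt(d2)) = (133.5 - 69.6) / (267.261 - 67.42) = 0.319754 MPa*m^0.5
sigma0 = sigma1 - k/sqrt(d1) = 133.5 - 0.319754*267.261 = 48.0422 MPa
sigma_y(d3) = 48.0422 + 0.319754 / sqrt(7e-05) = 86.26 MPa


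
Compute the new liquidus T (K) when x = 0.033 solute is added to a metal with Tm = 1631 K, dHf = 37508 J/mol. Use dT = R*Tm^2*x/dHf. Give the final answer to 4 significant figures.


dT = R*Tm^2*x / dHf
dT = 8.314 * 1631^2 * 0.033 / 37508
dT = 19.4584 K
T_new = 1631 - 19.4584 = 1612 K


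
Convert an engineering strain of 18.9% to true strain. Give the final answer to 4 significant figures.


epsilon_true = ln(1 + epsilon_eng)
epsilon_true = ln(1 + 0.189)
epsilon_true = 0.1731


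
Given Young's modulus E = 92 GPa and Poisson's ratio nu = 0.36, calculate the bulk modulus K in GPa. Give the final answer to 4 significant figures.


K = E / (3*(1-2*nu))
K = 92 / (3*(1-2*0.36))
K = 109.5 GPa


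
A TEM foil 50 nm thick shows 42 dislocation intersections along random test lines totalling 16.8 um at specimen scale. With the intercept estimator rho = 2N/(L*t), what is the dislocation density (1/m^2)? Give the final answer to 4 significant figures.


rho = 2N / (L * t)
L = 16.8 um = 1.68e-05 m, t = 50 nm = 5e-08 m
rho = 2 * 42 / (1.68e-05 * 5e-08)
rho = 1e+14 1/m^2


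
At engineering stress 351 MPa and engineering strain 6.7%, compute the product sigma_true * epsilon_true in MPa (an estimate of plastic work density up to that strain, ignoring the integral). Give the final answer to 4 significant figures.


sigma_true = sigma_eng * (1 + epsilon_eng)
sigma_true = 351 * (1 + 0.067) = 374.517 MPa
epsilon_true = ln(1 + epsilon_eng)
epsilon_true = ln(1 + 0.067) = 0.064851
sigma_true * epsilon_true = 374.517 * 0.064851 = 24.29 MPa


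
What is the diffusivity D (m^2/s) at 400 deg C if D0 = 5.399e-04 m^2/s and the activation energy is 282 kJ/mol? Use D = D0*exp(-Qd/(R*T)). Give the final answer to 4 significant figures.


D = D0 * exp(-Qd / (R*T))
T = 673.15 K
D = 5.399e-04 * exp(-282e3 / (8.314 * 673.15))
D = 7.064e-26 m^2/s


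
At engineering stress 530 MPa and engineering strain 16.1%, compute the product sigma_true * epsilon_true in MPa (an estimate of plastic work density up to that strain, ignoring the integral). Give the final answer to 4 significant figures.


sigma_true = sigma_eng * (1 + epsilon_eng)
sigma_true = 530 * (1 + 0.161) = 615.33 MPa
epsilon_true = ln(1 + epsilon_eng)
epsilon_true = ln(1 + 0.161) = 0.149282
sigma_true * epsilon_true = 615.33 * 0.149282 = 91.86 MPa


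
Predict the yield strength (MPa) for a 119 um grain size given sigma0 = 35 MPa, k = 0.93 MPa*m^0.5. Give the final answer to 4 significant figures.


sigma_y = sigma0 + k / sqrt(d)
d = 119 um = 1.19e-04 m
sigma_y = 35 + 0.93 / sqrt(1.19e-04)
sigma_y = 120.3 MPa


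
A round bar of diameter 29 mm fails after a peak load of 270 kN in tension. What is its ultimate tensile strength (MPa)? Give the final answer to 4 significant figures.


A0 = pi*(d/2)^2 = pi*(29/2)^2 = 660.52 mm^2
UTS = F_max / A0 = 270*1000 / 660.52
UTS = 408.8 MPa


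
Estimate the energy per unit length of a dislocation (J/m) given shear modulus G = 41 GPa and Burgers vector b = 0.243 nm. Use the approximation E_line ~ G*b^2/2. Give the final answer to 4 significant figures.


E = G*b^2/2
b = 0.243 nm = 2.43e-10 m
G = 41 GPa = 4.1e+10 Pa
E = 0.5 * 4.1e+10 * (2.43e-10)^2
E = 1.211e-09 J/m


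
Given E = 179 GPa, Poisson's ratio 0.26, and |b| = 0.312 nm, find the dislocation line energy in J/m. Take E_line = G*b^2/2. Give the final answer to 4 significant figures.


Step 1: G = E / (2*(1+nu))
G = 179 / (2*(1+0.26)) = 71.0317 GPa = 7.10317e+10 Pa
Step 2: E_line = G*b^2/2
b = 0.312 nm = 3.12e-10 m
E_line = 0.5 * 7.10317e+10 * (3.12e-10)^2 = 3.457e-09 J/m


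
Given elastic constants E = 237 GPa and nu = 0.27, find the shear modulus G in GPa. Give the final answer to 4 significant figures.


G = E / (2*(1+nu))
G = 237 / (2*(1+0.27))
G = 93.31 GPa


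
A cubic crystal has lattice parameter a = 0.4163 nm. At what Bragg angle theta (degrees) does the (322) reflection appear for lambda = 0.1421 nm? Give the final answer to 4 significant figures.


d = a / sqrt(h^2+k^2+l^2)
d = 0.4163 / sqrt(17) = 0.100968 nm
lambda = 2*d*sin(theta)  =>  sin(theta) = lambda / (2*d)
sin(theta) = 0.1421 / (2 * 0.100968) = 0.703691
theta = 44.72 deg


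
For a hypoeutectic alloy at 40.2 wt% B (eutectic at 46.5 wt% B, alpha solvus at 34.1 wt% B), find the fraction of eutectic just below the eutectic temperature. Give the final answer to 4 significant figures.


f_primary = (C_e - C0) / (C_e - C_alpha_max)
f_primary = (46.5 - 40.2) / (46.5 - 34.1)
f_primary = 0.508065
f_eutectic = 1 - 0.508065 = 0.4919


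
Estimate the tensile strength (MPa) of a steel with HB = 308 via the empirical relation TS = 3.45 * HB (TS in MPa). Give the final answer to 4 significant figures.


TS (MPa) = 3.45 * HB
TS = 3.45 * 308
TS = 1063 MPa


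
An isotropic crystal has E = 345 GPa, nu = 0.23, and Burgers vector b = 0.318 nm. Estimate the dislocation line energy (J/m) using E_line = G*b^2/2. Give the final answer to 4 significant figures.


Step 1: G = E / (2*(1+nu))
G = 345 / (2*(1+0.23)) = 140.244 GPa = 1.40244e+11 Pa
Step 2: E_line = G*b^2/2
b = 0.318 nm = 3.18e-10 m
E_line = 0.5 * 1.40244e+11 * (3.18e-10)^2 = 7.091e-09 J/m


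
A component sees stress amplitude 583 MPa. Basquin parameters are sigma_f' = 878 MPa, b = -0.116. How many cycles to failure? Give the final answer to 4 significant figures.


sigma_a = sigma_f' * (2*Nf)^b
2*Nf = (sigma_a / sigma_f')^(1/b)
2*Nf = (583 / 878)^(1/-0.116)
2*Nf = 34.1179
Nf = 17.06 cycles


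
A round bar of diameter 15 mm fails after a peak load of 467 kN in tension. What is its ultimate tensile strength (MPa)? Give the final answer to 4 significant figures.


A0 = pi*(d/2)^2 = pi*(15/2)^2 = 176.715 mm^2
UTS = F_max / A0 = 467*1000 / 176.715
UTS = 2643 MPa


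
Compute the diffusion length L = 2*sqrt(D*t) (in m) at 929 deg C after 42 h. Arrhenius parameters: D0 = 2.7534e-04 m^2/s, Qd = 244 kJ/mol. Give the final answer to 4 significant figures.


Step 1: D = D0 * exp(-Qd/(R*T))
T = 1202.15 K
D = 2.7534e-04 * exp(-244e3 / (8.314 * 1202.15)) = 6.87762e-15 m^2/s
Step 2: L = 2*sqrt(D*t)
t = 42 h = 151200 s
L = 2*sqrt(6.87762e-15 * 151200) = 6.449e-05 m


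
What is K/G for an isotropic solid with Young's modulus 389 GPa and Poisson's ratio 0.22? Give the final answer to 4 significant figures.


G = E / (2*(1+nu))
G = 389 / (2*(1+0.22)) = 159.426 GPa
K = E / (3*(1-2*nu))
K = 389 / (3*(1-2*0.22)) = 231.548 GPa
K/G = 231.548 / 159.426 = 1.452


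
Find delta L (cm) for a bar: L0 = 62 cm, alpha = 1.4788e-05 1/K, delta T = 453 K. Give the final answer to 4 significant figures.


dL = L0 * alpha * dT
dL = 62 * 1.4788e-05 * 453
dL = 0.4153 cm


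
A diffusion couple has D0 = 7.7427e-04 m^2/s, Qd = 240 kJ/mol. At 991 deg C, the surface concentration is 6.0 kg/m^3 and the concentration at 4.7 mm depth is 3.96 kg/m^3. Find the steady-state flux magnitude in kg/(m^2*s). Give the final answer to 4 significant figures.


Step 1: D = D0 * exp(-Qd/(R*T))
T = 991 + 273.15 = 1264.15 K
D = 7.7427e-04 * exp(-240e3 / (8.314 * 1264.15)) = 9.37004e-14 m^2/s
Step 2: J = D * (C1 - C2) / dx
J = 9.37004e-14 * (6.0 - 3.96) / 4.7e-03
J = 4.067e-11 kg/(m^2*s)


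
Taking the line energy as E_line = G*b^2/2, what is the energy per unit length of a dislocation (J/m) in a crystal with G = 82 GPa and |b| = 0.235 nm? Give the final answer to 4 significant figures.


E = G*b^2/2
b = 0.235 nm = 2.35e-10 m
G = 82 GPa = 8.2e+10 Pa
E = 0.5 * 8.2e+10 * (2.35e-10)^2
E = 2.264e-09 J/m


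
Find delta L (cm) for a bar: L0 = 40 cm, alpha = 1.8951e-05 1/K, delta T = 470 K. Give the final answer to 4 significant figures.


dL = L0 * alpha * dT
dL = 40 * 1.8951e-05 * 470
dL = 0.3563 cm


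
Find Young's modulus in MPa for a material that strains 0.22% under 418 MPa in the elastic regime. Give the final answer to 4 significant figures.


E = sigma / epsilon
epsilon = 0.22% = 2.2e-03
E = 418 / 2.2e-03
E = 190000 MPa


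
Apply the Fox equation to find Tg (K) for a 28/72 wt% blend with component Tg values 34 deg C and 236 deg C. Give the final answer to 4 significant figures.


1/Tg = w1/Tg1 + w2/Tg2 (in Kelvin)
Tg1 = 307.15 K, Tg2 = 509.15 K
1/Tg = 0.28/307.15 + 0.72/509.15
Tg = 430 K


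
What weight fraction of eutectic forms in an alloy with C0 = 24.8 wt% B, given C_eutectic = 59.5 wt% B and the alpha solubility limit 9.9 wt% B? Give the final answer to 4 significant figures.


f_primary = (C_e - C0) / (C_e - C_alpha_max)
f_primary = (59.5 - 24.8) / (59.5 - 9.9)
f_primary = 0.699597
f_eutectic = 1 - 0.699597 = 0.3004


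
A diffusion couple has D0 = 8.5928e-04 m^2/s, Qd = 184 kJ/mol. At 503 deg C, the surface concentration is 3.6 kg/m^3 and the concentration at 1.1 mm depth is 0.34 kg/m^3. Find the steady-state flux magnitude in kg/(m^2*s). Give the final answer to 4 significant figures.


Step 1: D = D0 * exp(-Qd/(R*T))
T = 503 + 273.15 = 776.15 K
D = 8.5928e-04 * exp(-184e3 / (8.314 * 776.15)) = 3.55261e-16 m^2/s
Step 2: J = D * (C1 - C2) / dx
J = 3.55261e-16 * (3.6 - 0.34) / 1.1e-03
J = 1.053e-12 kg/(m^2*s)


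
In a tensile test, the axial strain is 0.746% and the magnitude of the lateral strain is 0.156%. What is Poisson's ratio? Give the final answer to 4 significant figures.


nu = -epsilon_lat / epsilon_axial
Lateral strain is contraction (negative), so using magnitudes:
nu = 0.156 / 0.746
nu = 0.2091


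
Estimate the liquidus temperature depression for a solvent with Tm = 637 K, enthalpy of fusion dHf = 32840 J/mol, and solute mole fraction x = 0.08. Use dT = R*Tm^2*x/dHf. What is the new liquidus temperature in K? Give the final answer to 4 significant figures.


dT = R*Tm^2*x / dHf
dT = 8.314 * 637^2 * 0.08 / 32840
dT = 8.21818 K
T_new = 637 - 8.21818 = 628.8 K


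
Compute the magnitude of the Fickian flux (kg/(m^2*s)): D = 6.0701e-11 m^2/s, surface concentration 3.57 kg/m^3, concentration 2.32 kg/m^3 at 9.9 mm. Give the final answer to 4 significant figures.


J = -D * (dC/dx) = D * (C1 - C2) / dx
J = 6.0701e-11 * (3.57 - 2.32) / 9.9e-03
J = 7.664e-09 kg/(m^2*s)


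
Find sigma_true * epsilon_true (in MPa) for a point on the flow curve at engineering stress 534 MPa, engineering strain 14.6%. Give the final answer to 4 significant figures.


sigma_true = sigma_eng * (1 + epsilon_eng)
sigma_true = 534 * (1 + 0.146) = 611.964 MPa
epsilon_true = ln(1 + epsilon_eng)
epsilon_true = ln(1 + 0.146) = 0.136278
sigma_true * epsilon_true = 611.964 * 0.136278 = 83.4 MPa


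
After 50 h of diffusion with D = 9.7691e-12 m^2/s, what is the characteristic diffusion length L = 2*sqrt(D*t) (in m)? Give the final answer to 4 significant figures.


t = 50 hr = 180000 s
Diffusion length = 2*sqrt(D*t)
= 2*sqrt(9.7691e-12 * 180000)
= 2.652e-03 m


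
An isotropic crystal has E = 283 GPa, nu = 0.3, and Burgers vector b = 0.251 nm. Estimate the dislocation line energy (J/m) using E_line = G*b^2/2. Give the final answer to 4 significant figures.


Step 1: G = E / (2*(1+nu))
G = 283 / (2*(1+0.3)) = 108.846 GPa = 1.08846e+11 Pa
Step 2: E_line = G*b^2/2
b = 0.251 nm = 2.51e-10 m
E_line = 0.5 * 1.08846e+11 * (2.51e-10)^2 = 3.429e-09 J/m


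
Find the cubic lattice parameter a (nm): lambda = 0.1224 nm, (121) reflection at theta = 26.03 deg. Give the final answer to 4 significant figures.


d = lambda / (2*sin(theta))
d = 0.1224 / (2*sin(26.03 deg))
d = 0.139458 nm
a = d * sqrt(h^2+k^2+l^2) = 0.139458 * sqrt(6)
a = 0.3416 nm


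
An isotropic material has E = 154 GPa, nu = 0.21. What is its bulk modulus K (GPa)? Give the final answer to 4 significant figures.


K = E / (3*(1-2*nu))
K = 154 / (3*(1-2*0.21))
K = 88.51 GPa


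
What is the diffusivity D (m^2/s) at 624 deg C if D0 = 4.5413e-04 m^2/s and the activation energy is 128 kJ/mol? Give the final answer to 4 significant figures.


D = D0 * exp(-Qd / (R*T))
T = 897.15 K
D = 4.5413e-04 * exp(-128e3 / (8.314 * 897.15))
D = 1.601e-11 m^2/s


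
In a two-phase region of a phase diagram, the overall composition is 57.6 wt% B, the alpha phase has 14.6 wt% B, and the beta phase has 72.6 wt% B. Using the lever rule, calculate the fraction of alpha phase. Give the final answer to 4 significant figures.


f_alpha = (C_beta - C0) / (C_beta - C_alpha)
f_alpha = (72.6 - 57.6) / (72.6 - 14.6)
f_alpha = 0.2586


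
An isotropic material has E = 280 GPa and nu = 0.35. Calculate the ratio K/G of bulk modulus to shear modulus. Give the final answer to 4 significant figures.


G = E / (2*(1+nu))
G = 280 / (2*(1+0.35)) = 103.704 GPa
K = E / (3*(1-2*nu))
K = 280 / (3*(1-2*0.35)) = 311.111 GPa
K/G = 311.111 / 103.704 = 3


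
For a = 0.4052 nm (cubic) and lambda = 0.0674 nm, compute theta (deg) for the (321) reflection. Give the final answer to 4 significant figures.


d = a / sqrt(h^2+k^2+l^2)
d = 0.4052 / sqrt(14) = 0.108294 nm
lambda = 2*d*sin(theta)  =>  sin(theta) = lambda / (2*d)
sin(theta) = 0.0674 / (2 * 0.108294) = 0.311189
theta = 18.13 deg


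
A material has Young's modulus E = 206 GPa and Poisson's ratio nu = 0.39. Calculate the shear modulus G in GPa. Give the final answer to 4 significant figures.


G = E / (2*(1+nu))
G = 206 / (2*(1+0.39))
G = 74.1 GPa


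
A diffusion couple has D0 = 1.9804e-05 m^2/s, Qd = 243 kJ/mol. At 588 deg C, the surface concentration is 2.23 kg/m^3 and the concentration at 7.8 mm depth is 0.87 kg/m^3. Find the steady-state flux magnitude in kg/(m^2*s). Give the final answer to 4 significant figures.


Step 1: D = D0 * exp(-Qd/(R*T))
T = 588 + 273.15 = 861.15 K
D = 1.9804e-05 * exp(-243e3 / (8.314 * 861.15)) = 3.60253e-20 m^2/s
Step 2: J = D * (C1 - C2) / dx
J = 3.60253e-20 * (2.23 - 0.87) / 7.8e-03
J = 6.281e-18 kg/(m^2*s)


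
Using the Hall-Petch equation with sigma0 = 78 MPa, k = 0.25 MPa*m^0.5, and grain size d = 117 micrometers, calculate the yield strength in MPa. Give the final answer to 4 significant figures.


sigma_y = sigma0 + k / sqrt(d)
d = 117 um = 1.17e-04 m
sigma_y = 78 + 0.25 / sqrt(1.17e-04)
sigma_y = 101.1 MPa


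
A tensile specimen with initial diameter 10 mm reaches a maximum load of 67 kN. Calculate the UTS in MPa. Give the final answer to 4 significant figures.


A0 = pi*(d/2)^2 = pi*(10/2)^2 = 78.5398 mm^2
UTS = F_max / A0 = 67*1000 / 78.5398
UTS = 853.1 MPa


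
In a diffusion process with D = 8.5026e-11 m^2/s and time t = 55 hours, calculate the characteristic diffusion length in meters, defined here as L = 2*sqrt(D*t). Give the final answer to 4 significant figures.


t = 55 hr = 198000 s
Diffusion length = 2*sqrt(D*t)
= 2*sqrt(8.5026e-11 * 198000)
= 8.206e-03 m


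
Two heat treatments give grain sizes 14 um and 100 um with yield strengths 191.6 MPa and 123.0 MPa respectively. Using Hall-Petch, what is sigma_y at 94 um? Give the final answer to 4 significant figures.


sigma_y = sigma0 + k / sqrt(d)
1/sqrt(d1) = 1/sqrt(1.4e-05) = 267.261;  1/sqrt(d2) = 100
k = (sigma1 - sigma2) / (1/sqrt(d1) - 1/sqrt(d2)) = (191.6 - 123.0) / (267.261 - 100) = 0.410137 MPa*m^0.5
sigma0 = sigma1 - k/sqrt(d1) = 191.6 - 0.410137*267.261 = 81.9863 MPa
sigma_y(d3) = 81.9863 + 0.410137 / sqrt(9.4e-05) = 124.3 MPa


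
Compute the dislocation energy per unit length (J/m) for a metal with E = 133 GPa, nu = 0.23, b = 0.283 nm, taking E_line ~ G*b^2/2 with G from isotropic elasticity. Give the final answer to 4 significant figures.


Step 1: G = E / (2*(1+nu))
G = 133 / (2*(1+0.23)) = 54.065 GPa = 5.4065e+10 Pa
Step 2: E_line = G*b^2/2
b = 0.283 nm = 2.83e-10 m
E_line = 0.5 * 5.4065e+10 * (2.83e-10)^2 = 2.165e-09 J/m


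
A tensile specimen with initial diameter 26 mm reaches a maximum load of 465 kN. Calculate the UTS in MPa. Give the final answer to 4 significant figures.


A0 = pi*(d/2)^2 = pi*(26/2)^2 = 530.929 mm^2
UTS = F_max / A0 = 465*1000 / 530.929
UTS = 875.8 MPa


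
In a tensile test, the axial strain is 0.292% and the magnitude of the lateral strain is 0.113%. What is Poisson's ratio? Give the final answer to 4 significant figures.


nu = -epsilon_lat / epsilon_axial
Lateral strain is contraction (negative), so using magnitudes:
nu = 0.113 / 0.292
nu = 0.387


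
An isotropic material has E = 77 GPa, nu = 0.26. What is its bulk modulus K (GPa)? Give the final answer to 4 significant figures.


K = E / (3*(1-2*nu))
K = 77 / (3*(1-2*0.26))
K = 53.47 GPa


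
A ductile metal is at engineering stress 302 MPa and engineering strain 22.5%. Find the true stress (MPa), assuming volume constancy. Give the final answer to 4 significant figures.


sigma_true = sigma_eng * (1 + epsilon_eng)
sigma_true = 302 * (1 + 0.225)
sigma_true = 370 MPa


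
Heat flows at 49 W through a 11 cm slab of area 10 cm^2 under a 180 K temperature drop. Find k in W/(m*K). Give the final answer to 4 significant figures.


k = Q*L / (A*dT)
L = 0.11 m, A = 1e-03 m^2
k = 49 * 0.11 / (1e-03 * 180)
k = 29.94 W/(m*K)


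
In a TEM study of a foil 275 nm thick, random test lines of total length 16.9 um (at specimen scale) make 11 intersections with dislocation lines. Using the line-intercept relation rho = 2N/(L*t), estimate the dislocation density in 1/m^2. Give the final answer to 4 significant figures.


rho = 2N / (L * t)
L = 16.9 um = 1.69e-05 m, t = 275 nm = 2.75e-07 m
rho = 2 * 11 / (1.69e-05 * 2.75e-07)
rho = 4.734e+12 1/m^2


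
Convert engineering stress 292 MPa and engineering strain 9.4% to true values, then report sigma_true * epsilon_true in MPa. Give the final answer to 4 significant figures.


sigma_true = sigma_eng * (1 + epsilon_eng)
sigma_true = 292 * (1 + 0.094) = 319.448 MPa
epsilon_true = ln(1 + epsilon_eng)
epsilon_true = ln(1 + 0.094) = 0.0898407
sigma_true * epsilon_true = 319.448 * 0.0898407 = 28.7 MPa


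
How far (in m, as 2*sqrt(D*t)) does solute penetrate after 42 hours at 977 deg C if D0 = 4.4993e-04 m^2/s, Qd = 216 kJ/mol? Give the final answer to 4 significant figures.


Step 1: D = D0 * exp(-Qd/(R*T))
T = 1250.15 K
D = 4.4993e-04 * exp(-216e3 / (8.314 * 1250.15)) = 4.24381e-13 m^2/s
Step 2: L = 2*sqrt(D*t)
t = 42 h = 151200 s
L = 2*sqrt(4.24381e-13 * 151200) = 5.066e-04 m


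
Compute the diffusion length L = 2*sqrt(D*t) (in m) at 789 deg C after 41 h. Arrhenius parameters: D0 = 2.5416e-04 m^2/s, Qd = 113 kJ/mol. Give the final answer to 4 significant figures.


Step 1: D = D0 * exp(-Qd/(R*T))
T = 1062.15 K
D = 2.5416e-04 * exp(-113e3 / (8.314 * 1062.15)) = 7.04317e-10 m^2/s
Step 2: L = 2*sqrt(D*t)
t = 41 h = 147600 s
L = 2*sqrt(7.04317e-10 * 147600) = 0.02039 m


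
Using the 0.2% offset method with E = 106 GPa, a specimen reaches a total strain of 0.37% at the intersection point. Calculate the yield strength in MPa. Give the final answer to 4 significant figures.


Offset strain = 0.002
Elastic strain at yield = total_strain - offset = 3.7e-03 - 0.002 = 1.7e-03
sigma_y = E * elastic_strain = 106000 * 1.7e-03
sigma_y = 180.2 MPa


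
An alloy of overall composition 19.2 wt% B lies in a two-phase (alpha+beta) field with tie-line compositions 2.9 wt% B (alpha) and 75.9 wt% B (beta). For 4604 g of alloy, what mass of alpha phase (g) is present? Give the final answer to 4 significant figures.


f_alpha = (C_beta - C0) / (C_beta - C_alpha)
f_alpha = (75.9 - 19.2) / (75.9 - 2.9) = 0.776712
m_alpha = f_alpha * m_total = 0.776712 * 4604 = 3576 g


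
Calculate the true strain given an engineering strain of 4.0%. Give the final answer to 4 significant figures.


epsilon_true = ln(1 + epsilon_eng)
epsilon_true = ln(1 + 0.04)
epsilon_true = 0.03922


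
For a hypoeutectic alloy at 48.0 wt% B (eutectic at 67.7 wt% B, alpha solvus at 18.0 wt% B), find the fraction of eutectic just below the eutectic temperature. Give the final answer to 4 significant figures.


f_primary = (C_e - C0) / (C_e - C_alpha_max)
f_primary = (67.7 - 48.0) / (67.7 - 18.0)
f_primary = 0.396378
f_eutectic = 1 - 0.396378 = 0.6036


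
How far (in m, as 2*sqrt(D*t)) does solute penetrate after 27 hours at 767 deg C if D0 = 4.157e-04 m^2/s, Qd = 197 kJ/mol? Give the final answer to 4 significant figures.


Step 1: D = D0 * exp(-Qd/(R*T))
T = 1040.15 K
D = 4.157e-04 * exp(-197e3 / (8.314 * 1040.15)) = 5.31378e-14 m^2/s
Step 2: L = 2*sqrt(D*t)
t = 27 h = 97200 s
L = 2*sqrt(5.31378e-14 * 97200) = 1.437e-04 m


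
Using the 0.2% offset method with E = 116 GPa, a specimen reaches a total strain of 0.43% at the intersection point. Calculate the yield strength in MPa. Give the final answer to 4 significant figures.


Offset strain = 0.002
Elastic strain at yield = total_strain - offset = 4.3e-03 - 0.002 = 2.3e-03
sigma_y = E * elastic_strain = 116000 * 2.3e-03
sigma_y = 266.8 MPa


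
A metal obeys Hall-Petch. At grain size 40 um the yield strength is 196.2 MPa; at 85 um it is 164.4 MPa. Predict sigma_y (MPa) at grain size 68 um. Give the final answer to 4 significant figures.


sigma_y = sigma0 + k / sqrt(d)
1/sqrt(d1) = 1/sqrt(4e-05) = 158.114;  1/sqrt(d2) = 108.465
k = (sigma1 - sigma2) / (1/sqrt(d1) - 1/sqrt(d2)) = (196.2 - 164.4) / (158.114 - 108.465) = 0.640501 MPa*m^0.5
sigma0 = sigma1 - k/sqrt(d1) = 196.2 - 0.640501*158.114 = 94.9279 MPa
sigma_y(d3) = 94.9279 + 0.640501 / sqrt(6.8e-05) = 172.6 MPa


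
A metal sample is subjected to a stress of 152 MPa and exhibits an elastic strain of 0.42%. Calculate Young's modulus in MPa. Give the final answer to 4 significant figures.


E = sigma / epsilon
epsilon = 0.42% = 4.2e-03
E = 152 / 4.2e-03
E = 36190 MPa


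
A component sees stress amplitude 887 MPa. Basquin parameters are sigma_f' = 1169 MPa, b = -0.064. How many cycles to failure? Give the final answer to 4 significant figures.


sigma_a = sigma_f' * (2*Nf)^b
2*Nf = (sigma_a / sigma_f')^(1/b)
2*Nf = (887 / 1169)^(1/-0.064)
2*Nf = 74.6956
Nf = 37.35 cycles
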